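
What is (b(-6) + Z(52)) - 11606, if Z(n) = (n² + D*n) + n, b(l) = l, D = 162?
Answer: -432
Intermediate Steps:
Z(n) = n² + 163*n (Z(n) = (n² + 162*n) + n = n² + 163*n)
(b(-6) + Z(52)) - 11606 = (-6 + 52*(163 + 52)) - 11606 = (-6 + 52*215) - 11606 = (-6 + 11180) - 11606 = 11174 - 11606 = -432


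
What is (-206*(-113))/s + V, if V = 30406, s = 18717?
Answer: 569132380/18717 ≈ 30407.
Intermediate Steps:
(-206*(-113))/s + V = -206*(-113)/18717 + 30406 = 23278*(1/18717) + 30406 = 23278/18717 + 30406 = 569132380/18717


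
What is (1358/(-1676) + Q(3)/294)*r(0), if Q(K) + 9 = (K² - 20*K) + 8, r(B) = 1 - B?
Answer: -121601/123186 ≈ -0.98713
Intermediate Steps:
Q(K) = -1 + K² - 20*K (Q(K) = -9 + ((K² - 20*K) + 8) = -9 + (8 + K² - 20*K) = -1 + K² - 20*K)
(1358/(-1676) + Q(3)/294)*r(0) = (1358/(-1676) + (-1 + 3² - 20*3)/294)*(1 - 1*0) = (1358*(-1/1676) + (-1 + 9 - 60)*(1/294))*(1 + 0) = (-679/838 - 52*1/294)*1 = (-679/838 - 26/147)*1 = -121601/123186*1 = -121601/123186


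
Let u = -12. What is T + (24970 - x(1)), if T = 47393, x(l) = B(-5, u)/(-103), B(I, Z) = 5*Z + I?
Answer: 7453324/103 ≈ 72362.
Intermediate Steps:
B(I, Z) = I + 5*Z
x(l) = 65/103 (x(l) = (-5 + 5*(-12))/(-103) = (-5 - 60)*(-1/103) = -65*(-1/103) = 65/103)
T + (24970 - x(1)) = 47393 + (24970 - 1*65/103) = 47393 + (24970 - 65/103) = 47393 + 2571845/103 = 7453324/103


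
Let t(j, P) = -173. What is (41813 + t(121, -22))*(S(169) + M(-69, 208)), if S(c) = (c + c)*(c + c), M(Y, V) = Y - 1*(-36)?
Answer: 4755746040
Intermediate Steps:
M(Y, V) = 36 + Y (M(Y, V) = Y + 36 = 36 + Y)
S(c) = 4*c² (S(c) = (2*c)*(2*c) = 4*c²)
(41813 + t(121, -22))*(S(169) + M(-69, 208)) = (41813 - 173)*(4*169² + (36 - 69)) = 41640*(4*28561 - 33) = 41640*(114244 - 33) = 41640*114211 = 4755746040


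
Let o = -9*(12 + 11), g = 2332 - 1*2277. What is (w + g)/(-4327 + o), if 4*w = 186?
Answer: -203/9068 ≈ -0.022386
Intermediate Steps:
w = 93/2 (w = (¼)*186 = 93/2 ≈ 46.500)
g = 55 (g = 2332 - 2277 = 55)
o = -207 (o = -9*23 = -207)
(w + g)/(-4327 + o) = (93/2 + 55)/(-4327 - 207) = (203/2)/(-4534) = (203/2)*(-1/4534) = -203/9068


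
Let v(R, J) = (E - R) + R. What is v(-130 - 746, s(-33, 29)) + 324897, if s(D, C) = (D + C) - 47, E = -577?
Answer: 324320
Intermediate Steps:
s(D, C) = -47 + C + D (s(D, C) = (C + D) - 47 = -47 + C + D)
v(R, J) = -577 (v(R, J) = (-577 - R) + R = -577)
v(-130 - 746, s(-33, 29)) + 324897 = -577 + 324897 = 324320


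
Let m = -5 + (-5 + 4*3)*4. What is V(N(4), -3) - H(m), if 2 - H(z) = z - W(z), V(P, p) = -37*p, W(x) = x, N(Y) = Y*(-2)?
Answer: 109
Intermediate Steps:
N(Y) = -2*Y
m = 23 (m = -5 + (-5 + 12)*4 = -5 + 7*4 = -5 + 28 = 23)
H(z) = 2 (H(z) = 2 - (z - z) = 2 - 1*0 = 2 + 0 = 2)
V(N(4), -3) - H(m) = -37*(-3) - 1*2 = 111 - 2 = 109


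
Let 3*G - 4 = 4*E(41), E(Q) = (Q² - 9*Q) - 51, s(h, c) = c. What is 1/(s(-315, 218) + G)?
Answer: 3/5702 ≈ 0.00052613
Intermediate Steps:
E(Q) = -51 + Q² - 9*Q
G = 5048/3 (G = 4/3 + (4*(-51 + 41² - 9*41))/3 = 4/3 + (4*(-51 + 1681 - 369))/3 = 4/3 + (4*1261)/3 = 4/3 + (⅓)*5044 = 4/3 + 5044/3 = 5048/3 ≈ 1682.7)
1/(s(-315, 218) + G) = 1/(218 + 5048/3) = 1/(5702/3) = 3/5702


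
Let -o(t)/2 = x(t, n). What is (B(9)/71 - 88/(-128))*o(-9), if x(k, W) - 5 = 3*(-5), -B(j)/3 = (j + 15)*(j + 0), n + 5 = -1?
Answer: -47935/284 ≈ -168.79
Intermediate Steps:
n = -6 (n = -5 - 1 = -6)
B(j) = -3*j*(15 + j) (B(j) = -3*(j + 15)*(j + 0) = -3*(15 + j)*j = -3*j*(15 + j))
x(k, W) = -10 (x(k, W) = 5 + 3*(-5) = 5 - 15 = -10)
o(t) = 20 (o(t) = -2*(-10) = 20)
(B(9)/71 - 88/(-128))*o(-9) = (-3*9*(15 + 9)/71 - 88/(-128))*20 = (-3*9*24*(1/71) - 88*(-1/128))*20 = (-648*1/71 + 11/16)*20 = (-648/71 + 11/16)*20 = -9587/1136*20 = -47935/284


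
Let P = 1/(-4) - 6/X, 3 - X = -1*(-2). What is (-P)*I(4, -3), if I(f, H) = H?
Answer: -75/4 ≈ -18.750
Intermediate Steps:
X = 1 (X = 3 - (-1)*(-2) = 3 - 1*2 = 3 - 2 = 1)
P = -25/4 (P = 1/(-4) - 6/1 = 1*(-¼) - 6*1 = -¼ - 6 = -25/4 ≈ -6.2500)
(-P)*I(4, -3) = -1*(-25/4)*(-3) = (25/4)*(-3) = -75/4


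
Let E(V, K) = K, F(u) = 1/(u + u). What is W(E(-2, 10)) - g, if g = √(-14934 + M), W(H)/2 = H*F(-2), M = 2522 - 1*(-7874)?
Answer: -5 - I*√4538 ≈ -5.0 - 67.365*I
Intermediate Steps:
M = 10396 (M = 2522 + 7874 = 10396)
F(u) = 1/(2*u)
W(H) = -H/2 (W(H) = 2*(H*((½)/(-2))) = 2*(H*((½)*(-½))) = 2*(H*(-¼)) = 2*(-H/4) = -H/2)
g = I*√4538 (g = √(-14934 + 10396) = √(-4538) = I*√4538 ≈ 67.365*I)
W(E(-2, 10)) - g = -½*10 - I*√4538 = -5 - I*√4538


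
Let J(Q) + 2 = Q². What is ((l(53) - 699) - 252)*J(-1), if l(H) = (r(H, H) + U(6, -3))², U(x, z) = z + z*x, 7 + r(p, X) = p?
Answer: 326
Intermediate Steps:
r(p, X) = -7 + p
U(x, z) = z + x*z
J(Q) = -2 + Q²
l(H) = (-28 + H)² (l(H) = ((-7 + H) - 3*(1 + 6))² = ((-7 + H) - 3*7)² = ((-7 + H) - 21)² = (-28 + H)²)
((l(53) - 699) - 252)*J(-1) = (((28 - 1*53)² - 699) - 252)*(-2 + (-1)²) = (((28 - 53)² - 699) - 252)*(-2 + 1) = (((-25)² - 699) - 252)*(-1) = ((625 - 699) - 252)*(-1) = (-74 - 252)*(-1) = -326*(-1) = 326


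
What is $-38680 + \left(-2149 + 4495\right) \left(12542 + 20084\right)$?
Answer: $76501916$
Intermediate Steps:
$-38680 + \left(-2149 + 4495\right) \left(12542 + 20084\right) = -38680 + 2346 \cdot 32626 = -38680 + 76540596 = 76501916$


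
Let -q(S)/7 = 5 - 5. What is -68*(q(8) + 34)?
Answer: -2312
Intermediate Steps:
q(S) = 0 (q(S) = -7*(5 - 5) = -7*0 = 0)
-68*(q(8) + 34) = -68*(0 + 34) = -68*34 = -2312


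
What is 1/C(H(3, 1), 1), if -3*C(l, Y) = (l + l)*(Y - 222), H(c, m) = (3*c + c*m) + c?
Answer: 1/2210 ≈ 0.00045249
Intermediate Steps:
H(c, m) = 4*c + c*m
C(l, Y) = -2*l*(-222 + Y)/3 (C(l, Y) = -(l + l)*(Y - 222)/3 = -2*l*(-222 + Y)/3)
1/C(H(3, 1), 1) = 1/(2*(3*(4 + 1))*(222 - 1*1)/3) = 1/(2*(3*5)*(222 - 1)/3) = 1/((⅔)*15*221) = 1/2210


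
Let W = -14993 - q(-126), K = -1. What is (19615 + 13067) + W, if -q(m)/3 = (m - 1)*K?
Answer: 18070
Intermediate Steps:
q(m) = -3 + 3*m (q(m) = -3*(m - 1)*(-1) = -3*(-1 + m)*(-1) = -3*(1 - m) = -3 + 3*m)
W = -14612 (W = -14993 - (-3 + 3*(-126)) = -14993 - (-3 - 378) = -14993 - 1*(-381) = -14993 + 381 = -14612)
(19615 + 13067) + W = (19615 + 13067) - 14612 = 32682 - 14612 = 18070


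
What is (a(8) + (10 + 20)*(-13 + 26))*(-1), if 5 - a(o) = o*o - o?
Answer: -339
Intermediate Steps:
a(o) = 5 + o - o**2 (a(o) = 5 - (o*o - o) = 5 - (o**2 - o) = 5 + (o - o**2) = 5 + o - o**2)
(a(8) + (10 + 20)*(-13 + 26))*(-1) = ((5 + 8 - 1*8**2) + (10 + 20)*(-13 + 26))*(-1) = ((5 + 8 - 1*64) + 30*13)*(-1) = ((5 + 8 - 64) + 390)*(-1) = (-51 + 390)*(-1) = 339*(-1) = -339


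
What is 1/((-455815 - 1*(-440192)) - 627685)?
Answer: -1/643308 ≈ -1.5545e-6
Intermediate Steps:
1/((-455815 - 1*(-440192)) - 627685) = 1/((-455815 + 440192) - 627685) = 1/(-15623 - 627685) = 1/(-643308) = -1/643308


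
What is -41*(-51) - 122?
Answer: 1969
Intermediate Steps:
-41*(-51) - 122 = 2091 - 122 = 1969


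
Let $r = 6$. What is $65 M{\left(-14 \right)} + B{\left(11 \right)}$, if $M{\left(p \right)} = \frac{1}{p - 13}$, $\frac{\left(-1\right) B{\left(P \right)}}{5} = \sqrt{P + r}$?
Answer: $- \frac{65}{27} - 5 \sqrt{17} \approx -23.023$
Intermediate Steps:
$B{\left(P \right)} = - 5 \sqrt{6 + P}$ ($B{\left(P \right)} = - 5 \sqrt{P + 6} = - 5 \sqrt{6 + P}$)
$M{\left(p \right)} = \frac{1}{-13 + p}$
$65 M{\left(-14 \right)} + B{\left(11 \right)} = \frac{65}{-13 - 14} - 5 \sqrt{6 + 11} = \frac{65}{-27} - 5 \sqrt{17} = 65 \left(- \frac{1}{27}\right) - 5 \sqrt{17} = - \frac{65}{27} - 5 \sqrt{17}$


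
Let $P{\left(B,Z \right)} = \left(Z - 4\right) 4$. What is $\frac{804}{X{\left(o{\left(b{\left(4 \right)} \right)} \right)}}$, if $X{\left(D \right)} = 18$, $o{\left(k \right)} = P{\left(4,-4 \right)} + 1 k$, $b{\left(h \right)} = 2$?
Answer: $\frac{134}{3} \approx 44.667$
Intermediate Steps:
$P{\left(B,Z \right)} = -16 + 4 Z$ ($P{\left(B,Z \right)} = \left(-4 + Z\right) 4 = -16 + 4 Z$)
$o{\left(k \right)} = -32 + k$ ($o{\left(k \right)} = \left(-16 + 4 \left(-4\right)\right) + 1 k = \left(-16 - 16\right) + k = -32 + k$)
$\frac{804}{X{\left(o{\left(b{\left(4 \right)} \right)} \right)}} = \frac{804}{18} = 804 \cdot \frac{1}{18} = \frac{134}{3}$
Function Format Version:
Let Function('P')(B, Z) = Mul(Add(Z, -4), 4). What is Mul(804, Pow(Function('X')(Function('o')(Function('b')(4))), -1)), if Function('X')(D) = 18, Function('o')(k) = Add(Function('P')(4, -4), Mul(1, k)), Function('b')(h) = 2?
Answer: Rational(134, 3) ≈ 44.667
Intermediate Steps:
Function('P')(B, Z) = Add(-16, Mul(4, Z)) (Function('P')(B, Z) = Mul(Add(-4, Z), 4) = Add(-16, Mul(4, Z)))
Function('o')(k) = Add(-32, k) (Function('o')(k) = Add(Add(-16, Mul(4, -4)), Mul(1, k)) = Add(Add(-16, -16), k) = Add(-32, k))
Mul(804, Pow(Function('X')(Function('o')(Function('b')(4))), -1)) = Mul(804, Pow(18, -1)) = Mul(804, Rational(1, 18)) = Rational(134, 3)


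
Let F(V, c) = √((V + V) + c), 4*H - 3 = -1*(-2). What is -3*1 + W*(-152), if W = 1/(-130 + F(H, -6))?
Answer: -61901/33807 + 152*I*√14/33807 ≈ -1.831 + 0.016823*I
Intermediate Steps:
H = 5/4 (H = ¾ + (-1*(-2))/4 = ¾ + (¼)*2 = ¾ + ½ = 5/4 ≈ 1.2500)
F(V, c) = √(c + 2*V) (F(V, c) = √(2*V + c) = √(c + 2*V))
W = 1/(-130 + I*√14/2) (W = 1/(-130 + √(-6 + 2*(5/4))) = 1/(-130 + √(-6 + 5/2)) = 1/(-130 + √(-7/2)) = 1/(-130 + I*√14/2) ≈ -0.0076907 - 0.0001107*I)
-3*1 + W*(-152) = -3*1 + (-260/33807 - I*√14/33807)*(-152) = -3 + (39520/33807 + 152*I*√14/33807) = -61901/33807 + 152*I*√14/33807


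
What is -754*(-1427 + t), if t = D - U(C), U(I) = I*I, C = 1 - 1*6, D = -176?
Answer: 1227512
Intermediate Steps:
C = -5 (C = 1 - 6 = -5)
U(I) = I²
t = -201 (t = -176 - 1*(-5)² = -176 - 1*25 = -176 - 25 = -201)
-754*(-1427 + t) = -754*(-1427 - 201) = -754*(-1628) = 1227512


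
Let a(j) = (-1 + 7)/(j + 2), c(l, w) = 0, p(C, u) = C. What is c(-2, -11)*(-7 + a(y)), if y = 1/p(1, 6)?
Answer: 0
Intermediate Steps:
y = 1 (y = 1/1 = 1)
a(j) = 6/(2 + j)
c(-2, -11)*(-7 + a(y)) = 0*(-7 + 6/(2 + 1)) = 0*(-7 + 6/3) = 0*(-7 + 6*(1/3)) = 0*(-7 + 2) = 0*(-5) = 0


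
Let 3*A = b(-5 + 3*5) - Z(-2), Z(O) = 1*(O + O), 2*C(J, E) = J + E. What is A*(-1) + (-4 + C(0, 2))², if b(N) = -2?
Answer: 25/3 ≈ 8.3333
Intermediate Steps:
C(J, E) = E/2 + J/2 (C(J, E) = (J + E)/2 = (E + J)/2 = E/2 + J/2)
Z(O) = 2*O (Z(O) = 1*(2*O) = 2*O)
A = ⅔ (A = (-2 - 2*(-2))/3 = (-2 - 1*(-4))/3 = (-2 + 4)/3 = (⅓)*2 = ⅔ ≈ 0.66667)
A*(-1) + (-4 + C(0, 2))² = (⅔)*(-1) + (-4 + ((½)*2 + (½)*0))² = -⅔ + (-4 + (1 + 0))² = -⅔ + (-4 + 1)² = -⅔ + (-3)² = -⅔ + 9 = 25/3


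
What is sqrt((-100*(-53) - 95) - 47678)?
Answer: I*sqrt(42473) ≈ 206.09*I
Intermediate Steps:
sqrt((-100*(-53) - 95) - 47678) = sqrt((5300 - 95) - 47678) = sqrt(5205 - 47678) = sqrt(-42473) = I*sqrt(42473)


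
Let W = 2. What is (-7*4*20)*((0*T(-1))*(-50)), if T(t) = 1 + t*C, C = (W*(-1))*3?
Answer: 0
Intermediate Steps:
C = -6 (C = (2*(-1))*3 = -2*3 = -6)
T(t) = 1 - 6*t (T(t) = 1 + t*(-6) = 1 - 6*t)
(-7*4*20)*((0*T(-1))*(-50)) = (-7*4*20)*((0*(1 - 6*(-1)))*(-50)) = (-28*20)*((0*(1 + 6))*(-50)) = -560*0*7*(-50) = -0*(-50) = -560*0 = 0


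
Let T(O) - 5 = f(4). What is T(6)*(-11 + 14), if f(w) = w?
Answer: 27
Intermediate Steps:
T(O) = 9 (T(O) = 5 + 4 = 9)
T(6)*(-11 + 14) = 9*(-11 + 14) = 9*3 = 27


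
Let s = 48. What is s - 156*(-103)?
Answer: 16116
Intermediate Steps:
s - 156*(-103) = 48 - 156*(-103) = 48 + 16068 = 16116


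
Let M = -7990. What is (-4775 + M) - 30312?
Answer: -43077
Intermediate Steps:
(-4775 + M) - 30312 = (-4775 - 7990) - 30312 = -12765 - 30312 = -43077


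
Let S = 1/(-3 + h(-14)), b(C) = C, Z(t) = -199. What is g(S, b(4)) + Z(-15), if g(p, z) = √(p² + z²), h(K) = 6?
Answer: -199 + √145/3 ≈ -194.99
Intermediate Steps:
S = ⅓ (S = 1/(-3 + 6) = 1/3 = ⅓ ≈ 0.33333)
g(S, b(4)) + Z(-15) = √((⅓)² + 4²) - 199 = √(⅑ + 16) - 199 = √(145/9) - 199 = √145/3 - 199 = -199 + √145/3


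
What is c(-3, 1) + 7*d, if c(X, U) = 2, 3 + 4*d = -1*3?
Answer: -17/2 ≈ -8.5000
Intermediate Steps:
d = -3/2 (d = -¾ + (-1*3)/4 = -¾ + (¼)*(-3) = -¾ - ¾ = -3/2 ≈ -1.5000)
c(-3, 1) + 7*d = 2 + 7*(-3/2) = 2 - 21/2 = -17/2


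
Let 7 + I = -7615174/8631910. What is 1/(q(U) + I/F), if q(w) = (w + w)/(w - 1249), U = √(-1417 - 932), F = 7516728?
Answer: 157614790213139013679892130/315339216977520981089664067 + 754519338970334258919793245*I*√29/315339216977520981089664067 ≈ 0.49983 + 12.885*I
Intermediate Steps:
U = 9*I*√29 (U = √(-2349) = 9*I*√29 ≈ 48.466*I)
q(w) = 2*w/(-1249 + w) (q(w) = (2*w)/(-1249 + w) = 2*w/(-1249 + w))
I = -4859896/616565 (I = -7 - 7615174/8631910 = -7 - 7615174*1/8631910 = -7 - 543941/616565 = -4859896/616565 ≈ -7.8822)
1/(q(U) + I/F) = 1/(2*(9*I*√29)/(-1249 + 9*I*√29) - 4859896/616565/7516728) = 1/(18*I*√29/(-1249 + 9*I*√29) - 4859896/616565*1/7516728) = 1/(18*I*√29/(-1249 + 9*I*√29) - 607487/579318924915) = 1/(-607487/579318924915 + 18*I*√29/(-1249 + 9*I*√29))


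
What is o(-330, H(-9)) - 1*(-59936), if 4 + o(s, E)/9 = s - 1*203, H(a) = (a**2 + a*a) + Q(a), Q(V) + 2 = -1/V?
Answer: 55103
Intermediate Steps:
Q(V) = -2 - 1/V
H(a) = -2 - 1/a + 2*a**2 (H(a) = (a**2 + a*a) + (-2 - 1/a) = (a**2 + a**2) + (-2 - 1/a) = 2*a**2 + (-2 - 1/a) = -2 - 1/a + 2*a**2)
o(s, E) = -1863 + 9*s (o(s, E) = -36 + 9*(s - 1*203) = -36 + 9*(s - 203) = -36 + 9*(-203 + s) = -36 + (-1827 + 9*s) = -1863 + 9*s)
o(-330, H(-9)) - 1*(-59936) = (-1863 + 9*(-330)) - 1*(-59936) = (-1863 - 2970) + 59936 = -4833 + 59936 = 55103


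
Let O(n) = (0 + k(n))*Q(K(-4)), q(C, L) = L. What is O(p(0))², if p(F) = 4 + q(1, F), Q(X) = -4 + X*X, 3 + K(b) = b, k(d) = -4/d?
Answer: 2025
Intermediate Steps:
K(b) = -3 + b
Q(X) = -4 + X²
p(F) = 4 + F
O(n) = -180/n (O(n) = (0 - 4/n)*(-4 + (-3 - 4)²) = (-4/n)*(-4 + (-7)²) = (-4/n)*(-4 + 49) = -4/n*45 = -180/n)
O(p(0))² = (-180/(4 + 0))² = (-180/4)² = (-180*¼)² = (-45)² = 2025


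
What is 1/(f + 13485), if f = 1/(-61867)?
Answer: 61867/834276494 ≈ 7.4156e-5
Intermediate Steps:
f = -1/61867 ≈ -1.6164e-5
1/(f + 13485) = 1/(-1/61867 + 13485) = 1/(834276494/61867) = 61867/834276494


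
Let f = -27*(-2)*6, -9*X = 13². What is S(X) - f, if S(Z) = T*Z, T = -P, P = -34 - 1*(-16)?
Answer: -662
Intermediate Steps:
P = -18 (P = -34 + 16 = -18)
T = 18 (T = -1*(-18) = 18)
X = -169/9 (X = -⅑*13² = -⅑*169 = -169/9 ≈ -18.778)
f = 324 (f = 54*6 = 324)
S(Z) = 18*Z
S(X) - f = 18*(-169/9) - 1*324 = -338 - 324 = -662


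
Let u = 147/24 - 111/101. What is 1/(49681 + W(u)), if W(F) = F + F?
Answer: 404/20075185 ≈ 2.0124e-5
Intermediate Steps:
u = 4061/808 (u = 147*(1/24) - 111*1/101 = 49/8 - 111/101 = 4061/808 ≈ 5.0260)
W(F) = 2*F
1/(49681 + W(u)) = 1/(49681 + 2*(4061/808)) = 1/(49681 + 4061/404) = 1/(20075185/404) = 404/20075185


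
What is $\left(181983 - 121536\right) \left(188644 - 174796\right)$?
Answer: $837070056$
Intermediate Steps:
$\left(181983 - 121536\right) \left(188644 - 174796\right) = 60447 \cdot 13848 = 837070056$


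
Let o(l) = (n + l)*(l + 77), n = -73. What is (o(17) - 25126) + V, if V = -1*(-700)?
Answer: -29690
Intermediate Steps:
V = 700
o(l) = (-73 + l)*(77 + l) (o(l) = (-73 + l)*(l + 77) = (-73 + l)*(77 + l))
(o(17) - 25126) + V = ((-5621 + 17**2 + 4*17) - 25126) + 700 = ((-5621 + 289 + 68) - 25126) + 700 = (-5264 - 25126) + 700 = -30390 + 700 = -29690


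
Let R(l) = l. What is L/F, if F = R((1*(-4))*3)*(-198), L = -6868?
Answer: -1717/594 ≈ -2.8906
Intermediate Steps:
F = 2376 (F = ((1*(-4))*3)*(-198) = -4*3*(-198) = -12*(-198) = 2376)
L/F = -6868/2376 = -6868*1/2376 = -1717/594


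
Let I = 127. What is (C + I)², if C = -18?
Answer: 11881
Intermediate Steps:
(C + I)² = (-18 + 127)² = 109² = 11881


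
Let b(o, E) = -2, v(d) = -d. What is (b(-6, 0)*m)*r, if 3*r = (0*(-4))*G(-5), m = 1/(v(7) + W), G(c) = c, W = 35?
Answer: 0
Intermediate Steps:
m = 1/28 (m = 1/(-1*7 + 35) = 1/(-7 + 35) = 1/28 ≈ 0.035714)
r = 0 (r = ((0*(-4))*(-5))/3 = (0*(-5))/3 = (1/3)*0 = 0)
(b(-6, 0)*m)*r = -2*1/28*0 = -1/14*0 = 0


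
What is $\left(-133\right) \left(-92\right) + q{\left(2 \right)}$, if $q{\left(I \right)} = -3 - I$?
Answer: $12231$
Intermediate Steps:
$\left(-133\right) \left(-92\right) + q{\left(2 \right)} = \left(-133\right) \left(-92\right) - 5 = 12236 - 5 = 12231$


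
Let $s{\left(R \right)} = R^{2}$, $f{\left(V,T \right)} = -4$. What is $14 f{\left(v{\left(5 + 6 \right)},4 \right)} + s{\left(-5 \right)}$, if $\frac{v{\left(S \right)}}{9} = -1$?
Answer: $-31$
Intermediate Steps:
$v{\left(S \right)} = -9$ ($v{\left(S \right)} = 9 \left(-1\right) = -9$)
$14 f{\left(v{\left(5 + 6 \right)},4 \right)} + s{\left(-5 \right)} = 14 \left(-4\right) + \left(-5\right)^{2} = -56 + 25 = -31$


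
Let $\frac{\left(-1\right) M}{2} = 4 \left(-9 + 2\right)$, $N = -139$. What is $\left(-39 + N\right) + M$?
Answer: $-122$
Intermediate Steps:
$M = 56$ ($M = - 2 \cdot 4 \left(-9 + 2\right) = - 2 \cdot 4 \left(-7\right) = \left(-2\right) \left(-28\right) = 56$)
$\left(-39 + N\right) + M = \left(-39 - 139\right) + 56 = -178 + 56 = -122$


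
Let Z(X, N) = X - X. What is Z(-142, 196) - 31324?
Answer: -31324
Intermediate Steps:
Z(X, N) = 0
Z(-142, 196) - 31324 = 0 - 31324 = -31324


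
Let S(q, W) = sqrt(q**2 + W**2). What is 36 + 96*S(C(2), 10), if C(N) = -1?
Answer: 36 + 96*sqrt(101) ≈ 1000.8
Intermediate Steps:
S(q, W) = sqrt(W**2 + q**2)
36 + 96*S(C(2), 10) = 36 + 96*sqrt(10**2 + (-1)**2) = 36 + 96*sqrt(100 + 1) = 36 + 96*sqrt(101)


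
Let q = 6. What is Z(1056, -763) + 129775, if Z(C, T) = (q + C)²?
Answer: 1257619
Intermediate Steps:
Z(C, T) = (6 + C)²
Z(1056, -763) + 129775 = (6 + 1056)² + 129775 = 1062² + 129775 = 1127844 + 129775 = 1257619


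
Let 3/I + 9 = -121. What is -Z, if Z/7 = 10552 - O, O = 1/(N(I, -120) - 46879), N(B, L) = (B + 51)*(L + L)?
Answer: -56762637491/768475 ≈ -73864.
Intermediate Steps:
I = -3/130 (I = 3/(-9 - 121) = 3/(-130) = 3*(-1/130) = -3/130 ≈ -0.023077)
N(B, L) = 2*L*(51 + B) (N(B, L) = (51 + B)*(2*L) = 2*L*(51 + B))
O = -13/768475 (O = 1/(2*(-120)*(51 - 3/130) - 46879) = 1/(2*(-120)*(6627/130) - 46879) = 1/(-159048/13 - 46879) = 1/(-768475/13) = -13/768475 ≈ -1.6917e-5)
Z = 56762637491/768475 (Z = 7*(10552 - 1*(-13/768475)) = 7*(10552 + 13/768475) = 7*(8108948213/768475) = 56762637491/768475 ≈ 73864.)
-Z = -1*56762637491/768475 = -56762637491/768475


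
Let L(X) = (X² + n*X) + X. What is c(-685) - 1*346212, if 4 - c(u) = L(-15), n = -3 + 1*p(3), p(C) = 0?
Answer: -346463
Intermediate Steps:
n = -3 (n = -3 + 1*0 = -3 + 0 = -3)
L(X) = X² - 2*X (L(X) = (X² - 3*X) + X = X² - 2*X)
c(u) = -251 (c(u) = 4 - (-15)*(-2 - 15) = 4 - (-15)*(-17) = 4 - 1*255 = 4 - 255 = -251)
c(-685) - 1*346212 = -251 - 1*346212 = -251 - 346212 = -346463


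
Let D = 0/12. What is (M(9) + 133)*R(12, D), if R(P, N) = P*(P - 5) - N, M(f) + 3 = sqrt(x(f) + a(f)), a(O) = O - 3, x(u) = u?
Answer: 10920 + 84*sqrt(15) ≈ 11245.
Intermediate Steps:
D = 0 (D = 0*(1/12) = 0)
a(O) = -3 + O
M(f) = -3 + sqrt(-3 + 2*f) (M(f) = -3 + sqrt(f + (-3 + f)) = -3 + sqrt(-3 + 2*f))
R(P, N) = -N + P*(-5 + P) (R(P, N) = P*(-5 + P) - N = -N + P*(-5 + P))
(M(9) + 133)*R(12, D) = ((-3 + sqrt(-3 + 2*9)) + 133)*(12**2 - 1*0 - 5*12) = ((-3 + sqrt(-3 + 18)) + 133)*(144 + 0 - 60) = ((-3 + sqrt(15)) + 133)*84 = (130 + sqrt(15))*84 = 10920 + 84*sqrt(15)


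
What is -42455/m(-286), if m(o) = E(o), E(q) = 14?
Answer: -6065/2 ≈ -3032.5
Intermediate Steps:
m(o) = 14
-42455/m(-286) = -42455/14 = -42455*1/14 = -6065/2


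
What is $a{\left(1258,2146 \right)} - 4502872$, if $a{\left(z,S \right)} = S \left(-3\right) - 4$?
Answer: $-4509314$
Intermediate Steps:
$a{\left(z,S \right)} = -4 - 3 S$ ($a{\left(z,S \right)} = - 3 S - 4 = -4 - 3 S$)
$a{\left(1258,2146 \right)} - 4502872 = \left(-4 - 6438\right) - 4502872 = -6442 - 4502872 = -4509314$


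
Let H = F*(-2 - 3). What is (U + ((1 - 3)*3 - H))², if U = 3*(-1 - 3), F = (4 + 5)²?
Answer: 149769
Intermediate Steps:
F = 81 (F = 9² = 81)
U = -12 (U = 3*(-4) = -12)
H = -405 (H = 81*(-2 - 3) = 81*(-5) = -405)
(U + ((1 - 3)*3 - H))² = (-12 + ((1 - 3)*3 - 1*(-405)))² = (-12 + (-2*3 + 405))² = (-12 + (-6 + 405))² = (-12 + 399)² = 387² = 149769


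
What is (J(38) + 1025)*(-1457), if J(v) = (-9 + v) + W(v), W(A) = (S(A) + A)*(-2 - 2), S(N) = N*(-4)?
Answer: -2200070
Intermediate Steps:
S(N) = -4*N
W(A) = 12*A (W(A) = (-4*A + A)*(-2 - 2) = -3*A*(-4) = 12*A)
J(v) = -9 + 13*v (J(v) = (-9 + v) + 12*v = -9 + 13*v)
(J(38) + 1025)*(-1457) = ((-9 + 13*38) + 1025)*(-1457) = ((-9 + 494) + 1025)*(-1457) = (485 + 1025)*(-1457) = 1510*(-1457) = -2200070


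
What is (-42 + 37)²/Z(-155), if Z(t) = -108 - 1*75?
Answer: -25/183 ≈ -0.13661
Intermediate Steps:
Z(t) = -183 (Z(t) = -108 - 75 = -183)
(-42 + 37)²/Z(-155) = (-42 + 37)²/(-183) = (-5)²*(-1/183) = 25*(-1/183) = -25/183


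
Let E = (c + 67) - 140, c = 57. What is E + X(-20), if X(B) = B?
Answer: -36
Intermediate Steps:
E = -16 (E = (57 + 67) - 140 = 124 - 140 = -16)
E + X(-20) = -16 - 20 = -36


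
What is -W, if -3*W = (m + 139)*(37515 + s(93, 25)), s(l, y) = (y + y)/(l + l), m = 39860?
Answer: 46517770360/93 ≈ 5.0019e+8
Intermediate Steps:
s(l, y) = y/l (s(l, y) = (2*y)/((2*l)) = (2*y)*(1/(2*l)) = y/l)
W = -46517770360/93 (W = -(39860 + 139)*(37515 + 25/93)/3 = -13333*(37515 + 25*(1/93)) = -13333*(37515 + 25/93) = -13333*3488920/93 = -⅓*46517770360/31 = -46517770360/93 ≈ -5.0019e+8)
-W = -1*(-46517770360/93) = 46517770360/93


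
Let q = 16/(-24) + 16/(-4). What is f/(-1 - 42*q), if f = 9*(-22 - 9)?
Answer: -93/65 ≈ -1.4308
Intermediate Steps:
q = -14/3 (q = 16*(-1/24) + 16*(-¼) = -⅔ - 4 = -14/3 ≈ -4.6667)
f = -279 (f = 9*(-31) = -279)
f/(-1 - 42*q) = -279/(-1 - 42*(-14/3)) = -279/(-1 + 196) = -279/195 = -279*1/195 = -93/65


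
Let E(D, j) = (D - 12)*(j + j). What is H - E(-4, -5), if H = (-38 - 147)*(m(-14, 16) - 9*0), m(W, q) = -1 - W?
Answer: -2565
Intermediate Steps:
H = -2405 (H = (-38 - 147)*((-1 - 1*(-14)) - 9*0) = -185*((-1 + 14) + 0) = -185*(13 + 0) = -185*13 = -2405)
E(D, j) = 2*j*(-12 + D) (E(D, j) = (-12 + D)*(2*j) = 2*j*(-12 + D))
H - E(-4, -5) = -2405 - 2*(-5)*(-12 - 4) = -2405 - 2*(-5)*(-16) = -2405 - 1*160 = -2405 - 160 = -2565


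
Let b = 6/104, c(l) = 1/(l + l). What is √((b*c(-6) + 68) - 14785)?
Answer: I*√39794781/52 ≈ 121.31*I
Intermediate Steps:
c(l) = 1/(2*l)
b = 3/52 (b = 6*(1/104) = 3/52 ≈ 0.057692)
√((b*c(-6) + 68) - 14785) = √((3*((½)/(-6))/52 + 68) - 14785) = √((3*((½)*(-⅙))/52 + 68) - 14785) = √(((3/52)*(-1/12) + 68) - 14785) = √((-1/208 + 68) - 14785) = √(14143/208 - 14785) = √(-3061137/208) = I*√39794781/52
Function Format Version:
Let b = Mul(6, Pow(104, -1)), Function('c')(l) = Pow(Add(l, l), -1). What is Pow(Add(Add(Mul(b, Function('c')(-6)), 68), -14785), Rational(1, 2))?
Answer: Mul(Rational(1, 52), I, Pow(39794781, Rational(1, 2))) ≈ Mul(121.31, I)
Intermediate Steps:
Function('c')(l) = Mul(Rational(1, 2), Pow(l, -1)) (Function('c')(l) = Pow(Mul(2, l), -1) = Mul(Rational(1, 2), Pow(l, -1)))
b = Rational(3, 52) (b = Mul(6, Rational(1, 104)) = Rational(3, 52) ≈ 0.057692)
Pow(Add(Add(Mul(b, Function('c')(-6)), 68), -14785), Rational(1, 2)) = Pow(Add(Add(Mul(Rational(3, 52), Mul(Rational(1, 2), Pow(-6, -1))), 68), -14785), Rational(1, 2)) = Pow(Add(Add(Mul(Rational(3, 52), Mul(Rational(1, 2), Rational(-1, 6))), 68), -14785), Rational(1, 2)) = Pow(Add(Add(Mul(Rational(3, 52), Rational(-1, 12)), 68), -14785), Rational(1, 2)) = Pow(Add(Add(Rational(-1, 208), 68), -14785), Rational(1, 2)) = Pow(Add(Rational(14143, 208), -14785), Rational(1, 2)) = Pow(Rational(-3061137, 208), Rational(1, 2)) = Mul(Rational(1, 52), I, Pow(39794781, Rational(1, 2)))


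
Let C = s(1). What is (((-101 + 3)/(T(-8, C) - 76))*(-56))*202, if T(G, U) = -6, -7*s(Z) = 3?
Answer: -554288/41 ≈ -13519.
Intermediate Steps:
s(Z) = -3/7 (s(Z) = -⅐*3 = -3/7)
C = -3/7 ≈ -0.42857
(((-101 + 3)/(T(-8, C) - 76))*(-56))*202 = (((-101 + 3)/(-6 - 76))*(-56))*202 = (-98/(-82)*(-56))*202 = (-98*(-1/82)*(-56))*202 = ((49/41)*(-56))*202 = -2744/41*202 = -554288/41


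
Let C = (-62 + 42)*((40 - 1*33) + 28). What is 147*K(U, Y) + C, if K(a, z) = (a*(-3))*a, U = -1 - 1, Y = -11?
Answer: -2464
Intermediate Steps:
U = -2
K(a, z) = -3*a**2 (K(a, z) = (-3*a)*a = -3*a**2)
C = -700 (C = -20*((40 - 33) + 28) = -20*(7 + 28) = -20*35 = -700)
147*K(U, Y) + C = 147*(-3*(-2)**2) - 700 = 147*(-3*4) - 700 = 147*(-12) - 700 = -1764 - 700 = -2464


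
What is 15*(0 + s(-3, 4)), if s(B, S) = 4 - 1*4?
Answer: 0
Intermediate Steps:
s(B, S) = 0 (s(B, S) = 4 - 4 = 0)
15*(0 + s(-3, 4)) = 15*(0 + 0) = 15*0 = 0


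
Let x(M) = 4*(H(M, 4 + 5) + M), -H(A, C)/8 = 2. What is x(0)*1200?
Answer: -76800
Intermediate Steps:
H(A, C) = -16 (H(A, C) = -8*2 = -16)
x(M) = -64 + 4*M (x(M) = 4*(-16 + M) = -64 + 4*M)
x(0)*1200 = (-64 + 4*0)*1200 = (-64 + 0)*1200 = -64*1200 = -76800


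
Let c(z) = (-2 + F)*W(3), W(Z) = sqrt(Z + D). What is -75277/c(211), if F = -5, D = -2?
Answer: 75277/7 ≈ 10754.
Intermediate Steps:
W(Z) = sqrt(-2 + Z) (W(Z) = sqrt(Z - 2) = sqrt(-2 + Z))
c(z) = -7 (c(z) = (-2 - 5)*sqrt(-2 + 3) = -7*sqrt(1) = -7*1 = -7)
-75277/c(211) = -75277/(-7) = -75277*(-1/7) = 75277/7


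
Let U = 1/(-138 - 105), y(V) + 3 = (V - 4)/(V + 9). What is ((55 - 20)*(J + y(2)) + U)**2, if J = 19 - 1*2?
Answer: 1671199977001/7144929 ≈ 2.3390e+5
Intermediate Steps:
y(V) = -3 + (-4 + V)/(9 + V) (y(V) = -3 + (V - 4)/(V + 9) = -3 + (-4 + V)/(9 + V))
J = 17 (J = 19 - 2 = 17)
U = -1/243 (U = 1/(-243) = -1/243 ≈ -0.0041152)
((55 - 20)*(J + y(2)) + U)**2 = ((55 - 20)*(17 + (-31 - 2*2)/(9 + 2)) - 1/243)**2 = (35*(17 + (-31 - 4)/11) - 1/243)**2 = (35*(17 + (1/11)*(-35)) - 1/243)**2 = (35*(17 - 35/11) - 1/243)**2 = (35*(152/11) - 1/243)**2 = (5320/11 - 1/243)**2 = (1292749/2673)**2 = 1671199977001/7144929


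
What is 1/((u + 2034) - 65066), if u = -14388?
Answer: -1/77420 ≈ -1.2917e-5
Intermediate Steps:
1/((u + 2034) - 65066) = 1/((-14388 + 2034) - 65066) = 1/(-12354 - 65066) = 1/(-77420) = -1/77420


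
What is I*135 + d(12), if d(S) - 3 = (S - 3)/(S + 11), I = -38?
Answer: -117912/23 ≈ -5126.6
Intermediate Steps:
d(S) = 3 + (-3 + S)/(11 + S) (d(S) = 3 + (S - 3)/(S + 11) = 3 + (-3 + S)/(11 + S))
I*135 + d(12) = -38*135 + 2*(15 + 2*12)/(11 + 12) = -5130 + 2*(15 + 24)/23 = -5130 + 2*(1/23)*39 = -5130 + 78/23 = -117912/23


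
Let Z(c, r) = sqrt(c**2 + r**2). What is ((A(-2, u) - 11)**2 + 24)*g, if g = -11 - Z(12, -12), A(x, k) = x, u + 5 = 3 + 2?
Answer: -2123 - 2316*sqrt(2) ≈ -5398.3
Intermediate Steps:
u = 0 (u = -5 + (3 + 2) = -5 + 5 = 0)
g = -11 - 12*sqrt(2) (g = -11 - sqrt(12**2 + (-12)**2) = -11 - sqrt(144 + 144) = -11 - sqrt(288) = -11 - 12*sqrt(2) ≈ -27.971)
((A(-2, u) - 11)**2 + 24)*g = ((-2 - 11)**2 + 24)*(-11 - 12*sqrt(2)) = ((-13)**2 + 24)*(-11 - 12*sqrt(2)) = (169 + 24)*(-11 - 12*sqrt(2)) = 193*(-11 - 12*sqrt(2)) = -2123 - 2316*sqrt(2)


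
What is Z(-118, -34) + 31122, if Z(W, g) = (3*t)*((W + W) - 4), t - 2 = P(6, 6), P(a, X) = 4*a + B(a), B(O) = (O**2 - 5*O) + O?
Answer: 3762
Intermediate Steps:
B(O) = O**2 - 4*O
P(a, X) = 4*a + a*(-4 + a)
t = 38 (t = 2 + 6**2 = 2 + 36 = 38)
Z(W, g) = -456 + 228*W (Z(W, g) = (3*38)*((W + W) - 4) = 114*(2*W - 4) = 114*(-4 + 2*W) = -456 + 228*W)
Z(-118, -34) + 31122 = (-456 + 228*(-118)) + 31122 = (-456 - 26904) + 31122 = -27360 + 31122 = 3762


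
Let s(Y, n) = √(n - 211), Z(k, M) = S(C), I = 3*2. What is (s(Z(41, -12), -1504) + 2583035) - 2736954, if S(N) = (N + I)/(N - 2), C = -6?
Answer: -153919 + 7*I*√35 ≈ -1.5392e+5 + 41.413*I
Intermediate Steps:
I = 6
S(N) = (6 + N)/(-2 + N) (S(N) = (N + 6)/(N - 2) = (6 + N)/(-2 + N))
Z(k, M) = 0 (Z(k, M) = (6 - 6)/(-2 - 6) = 0/(-8) = -⅛*0 = 0)
s(Y, n) = √(-211 + n)
(s(Z(41, -12), -1504) + 2583035) - 2736954 = (√(-211 - 1504) + 2583035) - 2736954 = (√(-1715) + 2583035) - 2736954 = (7*I*√35 + 2583035) - 2736954 = (2583035 + 7*I*√35) - 2736954 = -153919 + 7*I*√35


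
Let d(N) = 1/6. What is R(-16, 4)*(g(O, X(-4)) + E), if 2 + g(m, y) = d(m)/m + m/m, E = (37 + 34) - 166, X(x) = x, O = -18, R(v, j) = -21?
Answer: 72583/36 ≈ 2016.2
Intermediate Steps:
E = -95 (E = 71 - 166 = -95)
d(N) = 1/6
g(m, y) = -1 + 1/(6*m) (g(m, y) = -2 + (1/(6*m) + m/m) = -2 + (1/(6*m) + 1) = -2 + (1 + 1/(6*m)) = -1 + 1/(6*m))
R(-16, 4)*(g(O, X(-4)) + E) = -21*((1/6 - 1*(-18))/(-18) - 95) = -21*(-(1/6 + 18)/18 - 95) = -21*(-1/18*109/6 - 95) = -21*(-109/108 - 95) = -21*(-10369/108) = 72583/36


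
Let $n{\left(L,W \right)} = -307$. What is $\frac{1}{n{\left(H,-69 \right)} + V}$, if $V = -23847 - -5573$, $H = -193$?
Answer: $- \frac{1}{18581} \approx -5.3818 \cdot 10^{-5}$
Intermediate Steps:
$V = -18274$ ($V = -23847 + 5573 = -18274$)
$\frac{1}{n{\left(H,-69 \right)} + V} = \frac{1}{-307 - 18274} = \frac{1}{-18581} = - \frac{1}{18581}$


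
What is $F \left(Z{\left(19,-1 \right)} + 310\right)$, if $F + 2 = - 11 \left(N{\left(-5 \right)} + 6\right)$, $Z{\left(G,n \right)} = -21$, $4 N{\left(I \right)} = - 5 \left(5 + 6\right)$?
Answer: $\frac{96237}{4} \approx 24059.0$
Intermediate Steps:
$N{\left(I \right)} = - \frac{55}{4}$ ($N{\left(I \right)} = \frac{\left(-5\right) \left(5 + 6\right)}{4} = \frac{\left(-5\right) 11}{4} = \frac{1}{4} \left(-55\right) = - \frac{55}{4}$)
$F = \frac{333}{4}$ ($F = -2 - 11 \left(- \frac{55}{4} + 6\right) = -2 - - \frac{341}{4} = -2 + \frac{341}{4} = \frac{333}{4} \approx 83.25$)
$F \left(Z{\left(19,-1 \right)} + 310\right) = \frac{333 \left(-21 + 310\right)}{4} = \frac{333}{4} \cdot 289 = \frac{96237}{4}$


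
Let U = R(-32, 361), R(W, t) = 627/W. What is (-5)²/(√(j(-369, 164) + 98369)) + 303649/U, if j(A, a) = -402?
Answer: -9716768/627 + 25*√97967/97967 ≈ -15497.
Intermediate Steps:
U = -627/32 (U = 627/(-32) = 627*(-1/32) = -627/32 ≈ -19.594)
(-5)²/(√(j(-369, 164) + 98369)) + 303649/U = (-5)²/(√(-402 + 98369)) + 303649/(-627/32) = 25/(√97967) + 303649*(-32/627) = 25*(√97967/97967) - 9716768/627 = 25*√97967/97967 - 9716768/627 = -9716768/627 + 25*√97967/97967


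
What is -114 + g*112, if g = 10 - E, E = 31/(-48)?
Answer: 3235/3 ≈ 1078.3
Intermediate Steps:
E = -31/48 (E = 31*(-1/48) = -31/48 ≈ -0.64583)
g = 511/48 (g = 10 - 1*(-31/48) = 10 + 31/48 = 511/48 ≈ 10.646)
-114 + g*112 = -114 + (511/48)*112 = -114 + 3577/3 = 3235/3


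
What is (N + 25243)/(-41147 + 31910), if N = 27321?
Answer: -52564/9237 ≈ -5.6906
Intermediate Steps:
(N + 25243)/(-41147 + 31910) = (27321 + 25243)/(-41147 + 31910) = 52564/(-9237) = 52564*(-1/9237) = -52564/9237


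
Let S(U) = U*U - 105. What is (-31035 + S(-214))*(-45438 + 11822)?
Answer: -492676096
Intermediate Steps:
S(U) = -105 + U² (S(U) = U² - 105 = -105 + U²)
(-31035 + S(-214))*(-45438 + 11822) = (-31035 + (-105 + (-214)²))*(-45438 + 11822) = (-31035 + (-105 + 45796))*(-33616) = (-31035 + 45691)*(-33616) = 14656*(-33616) = -492676096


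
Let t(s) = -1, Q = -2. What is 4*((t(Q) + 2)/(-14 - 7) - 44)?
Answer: -3700/21 ≈ -176.19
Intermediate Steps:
4*((t(Q) + 2)/(-14 - 7) - 44) = 4*((-1 + 2)/(-14 - 7) - 44) = 4*(1/(-21) - 44) = 4*(1*(-1/21) - 44) = 4*(-1/21 - 44) = 4*(-925/21) = -3700/21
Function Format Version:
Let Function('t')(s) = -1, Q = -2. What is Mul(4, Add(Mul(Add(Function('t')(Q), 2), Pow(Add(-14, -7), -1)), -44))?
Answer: Rational(-3700, 21) ≈ -176.19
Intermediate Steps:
Mul(4, Add(Mul(Add(Function('t')(Q), 2), Pow(Add(-14, -7), -1)), -44)) = Mul(4, Add(Mul(Add(-1, 2), Pow(Add(-14, -7), -1)), -44)) = Mul(4, Add(Mul(1, Pow(-21, -1)), -44)) = Mul(4, Add(Mul(1, Rational(-1, 21)), -44)) = Mul(4, Add(Rational(-1, 21), -44)) = Mul(4, Rational(-925, 21)) = Rational(-3700, 21)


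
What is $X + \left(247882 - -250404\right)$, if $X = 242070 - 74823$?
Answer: $665533$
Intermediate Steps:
$X = 167247$
$X + \left(247882 - -250404\right) = 167247 + \left(247882 - -250404\right) = 167247 + \left(247882 + 250404\right) = 167247 + 498286 = 665533$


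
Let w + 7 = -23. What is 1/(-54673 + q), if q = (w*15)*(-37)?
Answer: -1/38023 ≈ -2.6300e-5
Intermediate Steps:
w = -30 (w = -7 - 23 = -30)
q = 16650 (q = -30*15*(-37) = -450*(-37) = 16650)
1/(-54673 + q) = 1/(-54673 + 16650) = 1/(-38023) = -1/38023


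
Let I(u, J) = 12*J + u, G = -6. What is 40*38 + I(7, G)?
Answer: 1455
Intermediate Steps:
I(u, J) = u + 12*J
40*38 + I(7, G) = 40*38 + (7 + 12*(-6)) = 1520 + (7 - 72) = 1520 - 65 = 1455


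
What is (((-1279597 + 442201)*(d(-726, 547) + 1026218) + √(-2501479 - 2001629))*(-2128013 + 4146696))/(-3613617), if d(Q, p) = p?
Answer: 27550501867179540/57359 - 4037366*I*√1125777/3613617 ≈ 4.8032e+11 - 1185.4*I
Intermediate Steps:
(((-1279597 + 442201)*(d(-726, 547) + 1026218) + √(-2501479 - 2001629))*(-2128013 + 4146696))/(-3613617) = (((-1279597 + 442201)*(547 + 1026218) + √(-2501479 - 2001629))*(-2128013 + 4146696))/(-3613617) = ((-837396*1026765 + √(-4503108))*2018683)*(-1/3613617) = ((-859808903940 + 2*I*√1125777)*2018683)*(-1/3613617) = (-1735681617632311020 + 4037366*I*√1125777)*(-1/3613617) = 27550501867179540/57359 - 4037366*I*√1125777/3613617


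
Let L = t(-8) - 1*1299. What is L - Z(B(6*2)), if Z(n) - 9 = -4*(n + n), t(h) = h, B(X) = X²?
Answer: -164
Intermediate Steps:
Z(n) = 9 - 8*n (Z(n) = 9 - 4*(n + n) = 9 - 8*n)
L = -1307 (L = -8 - 1*1299 = -8 - 1299 = -1307)
L - Z(B(6*2)) = -1307 - (9 - 8*(6*2)²) = -1307 - (9 - 8*12²) = -1307 - (9 - 8*144) = -1307 - (9 - 1152) = -1307 - 1*(-1143) = -1307 + 1143 = -164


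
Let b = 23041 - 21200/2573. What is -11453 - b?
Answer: -88731862/2573 ≈ -34486.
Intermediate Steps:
b = 59263293/2573 (b = 23041 - 21200*1/2573 = 23041 - 21200/2573 = 59263293/2573 ≈ 23033.)
-11453 - b = -11453 - 1*59263293/2573 = -11453 - 59263293/2573 = -88731862/2573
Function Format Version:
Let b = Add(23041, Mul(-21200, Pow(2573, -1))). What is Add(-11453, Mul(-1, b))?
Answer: Rational(-88731862, 2573) ≈ -34486.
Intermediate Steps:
b = Rational(59263293, 2573) (b = Add(23041, Mul(-21200, Rational(1, 2573))) = Add(23041, Rational(-21200, 2573)) = Rational(59263293, 2573) ≈ 23033.)
Add(-11453, Mul(-1, b)) = Add(-11453, Mul(-1, Rational(59263293, 2573))) = Add(-11453, Rational(-59263293, 2573)) = Rational(-88731862, 2573)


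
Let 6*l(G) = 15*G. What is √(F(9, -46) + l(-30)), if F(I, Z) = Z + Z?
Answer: I*√167 ≈ 12.923*I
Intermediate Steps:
l(G) = 5*G/2 (l(G) = (15*G)/6 = 5*G/2)
F(I, Z) = 2*Z
√(F(9, -46) + l(-30)) = √(2*(-46) + (5/2)*(-30)) = √(-92 - 75) = √(-167) = I*√167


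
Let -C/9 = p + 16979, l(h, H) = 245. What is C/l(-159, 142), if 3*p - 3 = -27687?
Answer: -69759/245 ≈ -284.73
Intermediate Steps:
p = -9228 (p = 1 + (⅓)*(-27687) = 1 - 9229 = -9228)
C = -69759 (C = -9*(-9228 + 16979) = -9*7751 = -69759)
C/l(-159, 142) = -69759/245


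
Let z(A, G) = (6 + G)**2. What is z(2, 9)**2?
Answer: 50625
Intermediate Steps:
z(2, 9)**2 = ((6 + 9)**2)**2 = (15**2)**2 = 225**2 = 50625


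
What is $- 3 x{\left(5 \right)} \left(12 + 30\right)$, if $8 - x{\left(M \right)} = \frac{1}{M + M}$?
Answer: $- \frac{4977}{5} \approx -995.4$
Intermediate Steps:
$x{\left(M \right)} = 8 - \frac{1}{2 M}$ ($x{\left(M \right)} = 8 - \frac{1}{M + M} = 8 - \frac{1}{2 M}$)
$- 3 x{\left(5 \right)} \left(12 + 30\right) = - 3 \left(8 - \frac{1}{2 \cdot 5}\right) \left(12 + 30\right) = - 3 \left(8 - \frac{1}{10}\right) 42 = \left(-3\right) \frac{79}{10} \cdot 42 = \left(- \frac{237}{10}\right) 42 = - \frac{4977}{5}$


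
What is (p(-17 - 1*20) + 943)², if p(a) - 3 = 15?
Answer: 923521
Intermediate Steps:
p(a) = 18 (p(a) = 3 + 15 = 18)
(p(-17 - 1*20) + 943)² = (18 + 943)² = 961² = 923521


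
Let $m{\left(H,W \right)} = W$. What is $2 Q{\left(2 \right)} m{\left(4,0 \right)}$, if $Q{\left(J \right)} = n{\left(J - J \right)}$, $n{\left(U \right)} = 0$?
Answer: $0$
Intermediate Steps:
$Q{\left(J \right)} = 0$
$2 Q{\left(2 \right)} m{\left(4,0 \right)} = 2 \cdot 0 \cdot 0 = 0 \cdot 0 = 0$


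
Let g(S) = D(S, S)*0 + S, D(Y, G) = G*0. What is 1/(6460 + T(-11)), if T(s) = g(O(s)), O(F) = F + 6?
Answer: 1/6455 ≈ 0.00015492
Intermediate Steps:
O(F) = 6 + F
D(Y, G) = 0
g(S) = S (g(S) = 0*0 + S = 0 + S = S)
T(s) = 6 + s
1/(6460 + T(-11)) = 1/(6460 + (6 - 11)) = 1/(6460 - 5) = 1/6455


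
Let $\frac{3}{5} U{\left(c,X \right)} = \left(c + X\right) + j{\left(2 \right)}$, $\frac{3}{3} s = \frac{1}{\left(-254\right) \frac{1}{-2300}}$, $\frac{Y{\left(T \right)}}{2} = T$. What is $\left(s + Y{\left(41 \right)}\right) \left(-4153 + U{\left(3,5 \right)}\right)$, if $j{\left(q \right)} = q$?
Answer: $- \frac{143497676}{381} \approx -3.7663 \cdot 10^{5}$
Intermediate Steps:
$Y{\left(T \right)} = 2 T$
$s = \frac{1150}{127}$ ($s = \frac{1}{\left(-254\right) \frac{1}{-2300}} = \frac{1}{\left(-254\right) \left(- \frac{1}{2300}\right)} = \frac{1}{\frac{127}{1150}} = \frac{1150}{127} \approx 9.0551$)
$U{\left(c,X \right)} = \frac{10}{3} + \frac{5 X}{3} + \frac{5 c}{3}$ ($U{\left(c,X \right)} = \frac{5 \left(\left(c + X\right) + 2\right)}{3} = \frac{5 \left(\left(X + c\right) + 2\right)}{3} = \frac{5 \left(2 + X + c\right)}{3} = \frac{10}{3} + \frac{5 X}{3} + \frac{5 c}{3}$)
$\left(s + Y{\left(41 \right)}\right) \left(-4153 + U{\left(3,5 \right)}\right) = \left(\frac{1150}{127} + 2 \cdot 41\right) \left(-4153 + \left(\frac{10}{3} + \frac{5}{3} \cdot 5 + \frac{5}{3} \cdot 3\right)\right) = \left(\frac{1150}{127} + 82\right) \left(-4153 + \left(\frac{10}{3} + \frac{25}{3} + 5\right)\right) = \frac{11564 \left(-4153 + \frac{50}{3}\right)}{127} = \frac{11564}{127} \left(- \frac{12409}{3}\right) = - \frac{143497676}{381}$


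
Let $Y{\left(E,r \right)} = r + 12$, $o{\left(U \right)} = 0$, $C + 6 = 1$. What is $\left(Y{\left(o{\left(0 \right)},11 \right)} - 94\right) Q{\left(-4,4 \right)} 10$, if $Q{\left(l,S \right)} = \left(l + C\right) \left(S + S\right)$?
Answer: $51120$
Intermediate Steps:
$C = -5$ ($C = -6 + 1 = -5$)
$Y{\left(E,r \right)} = 12 + r$
$Q{\left(l,S \right)} = 2 S \left(-5 + l\right)$ ($Q{\left(l,S \right)} = \left(l - 5\right) \left(S + S\right) = \left(-5 + l\right) 2 S = 2 S \left(-5 + l\right)$)
$\left(Y{\left(o{\left(0 \right)},11 \right)} - 94\right) Q{\left(-4,4 \right)} 10 = \left(\left(12 + 11\right) - 94\right) 2 \cdot 4 \left(-5 - 4\right) 10 = \left(23 - 94\right) 2 \cdot 4 \left(-9\right) 10 = - 71 \left(\left(-72\right) 10\right) = \left(-71\right) \left(-720\right) = 51120$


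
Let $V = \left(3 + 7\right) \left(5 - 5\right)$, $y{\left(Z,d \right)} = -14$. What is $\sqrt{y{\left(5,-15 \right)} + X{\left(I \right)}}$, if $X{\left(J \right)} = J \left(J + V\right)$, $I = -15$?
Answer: $\sqrt{211} \approx 14.526$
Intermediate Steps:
$V = 0$ ($V = 10 \cdot 0 = 0$)
$X{\left(J \right)} = J^{2}$ ($X{\left(J \right)} = J \left(J + 0\right) = J J = J^{2}$)
$\sqrt{y{\left(5,-15 \right)} + X{\left(I \right)}} = \sqrt{-14 + \left(-15\right)^{2}} = \sqrt{-14 + 225} = \sqrt{211}$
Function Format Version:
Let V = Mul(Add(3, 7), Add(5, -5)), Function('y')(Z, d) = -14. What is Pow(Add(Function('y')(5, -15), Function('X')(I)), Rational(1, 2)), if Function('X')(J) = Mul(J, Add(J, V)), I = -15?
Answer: Pow(211, Rational(1, 2)) ≈ 14.526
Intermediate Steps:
V = 0 (V = Mul(10, 0) = 0)
Function('X')(J) = Pow(J, 2) (Function('X')(J) = Mul(J, Add(J, 0)) = Mul(J, J) = Pow(J, 2))
Pow(Add(Function('y')(5, -15), Function('X')(I)), Rational(1, 2)) = Pow(Add(-14, Pow(-15, 2)), Rational(1, 2)) = Pow(Add(-14, 225), Rational(1, 2)) = Pow(211, Rational(1, 2))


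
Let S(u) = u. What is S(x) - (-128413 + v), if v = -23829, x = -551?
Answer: 151691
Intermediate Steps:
S(x) - (-128413 + v) = -551 - (-128413 - 23829) = -551 - 1*(-152242) = -551 + 152242 = 151691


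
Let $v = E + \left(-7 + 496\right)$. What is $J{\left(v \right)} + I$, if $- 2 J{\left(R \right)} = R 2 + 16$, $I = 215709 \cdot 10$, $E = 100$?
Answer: $2156493$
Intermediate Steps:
$I = 2157090$
$v = 589$ ($v = 100 + \left(-7 + 496\right) = 100 + 489 = 589$)
$J{\left(R \right)} = -8 - R$ ($J{\left(R \right)} = - \frac{R 2 + 16}{2} = - \frac{2 R + 16}{2} = - \frac{16 + 2 R}{2} = -8 - R$)
$J{\left(v \right)} + I = \left(-8 - 589\right) + 2157090 = -597 + 2157090 = 2156493$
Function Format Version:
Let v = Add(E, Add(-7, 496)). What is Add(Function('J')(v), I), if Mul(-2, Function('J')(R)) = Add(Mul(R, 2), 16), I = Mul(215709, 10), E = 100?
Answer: 2156493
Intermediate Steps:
I = 2157090
v = 589 (v = Add(100, Add(-7, 496)) = Add(100, 489) = 589)
Function('J')(R) = Add(-8, Mul(-1, R)) (Function('J')(R) = Mul(Rational(-1, 2), Add(Mul(R, 2), 16)) = Mul(Rational(-1, 2), Add(Mul(2, R), 16)) = Mul(Rational(-1, 2), Add(16, Mul(2, R))) = Add(-8, Mul(-1, R)))
Add(Function('J')(v), I) = Add(Add(-8, Mul(-1, 589)), 2157090) = Add(Add(-8, -589), 2157090) = Add(-597, 2157090) = 2156493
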